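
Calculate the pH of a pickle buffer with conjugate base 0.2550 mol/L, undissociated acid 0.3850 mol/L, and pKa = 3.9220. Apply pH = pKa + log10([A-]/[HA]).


ratio = [A-] / [HA] = 0.2550 / 0.3850 = 0.6623
log10(ratio) = -0.1789
pH = pKa + log10(ratio) = 3.9220 - 0.1789 = 3.7431


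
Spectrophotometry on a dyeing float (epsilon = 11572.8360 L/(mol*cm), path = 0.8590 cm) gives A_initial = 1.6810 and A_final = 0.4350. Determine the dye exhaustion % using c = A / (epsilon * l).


c_initial = A_i / (epsilon * l) = 1.6810 / (11572.8360 * 0.8590) = 1.6910e-04 mol/L
c_final = A_f / (epsilon * l) = 0.4350 / (11572.8360 * 0.8590) = 4.3758e-05 mol/L
Exhaustion = (c_initial - c_final) / c_initial * 100 = (1.6910e-04 - 4.3758e-05) / 1.6910e-04 * 100 = 74.1225 %


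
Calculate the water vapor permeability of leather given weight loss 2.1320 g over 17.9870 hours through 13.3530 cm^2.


Formula: WVP = loss / (area * time)
Substituting: WVP = 2.1320 / (13.3530 * 17.9870)
Result: 0.00887666 g/(cm^2*hr)


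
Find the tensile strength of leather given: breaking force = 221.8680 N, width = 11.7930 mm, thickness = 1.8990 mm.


Formula: TS = force / (width * thickness)
Substituting: TS = 221.8680 / (11.7930 * 1.8990)
Result: 9.9071 N/mm^2


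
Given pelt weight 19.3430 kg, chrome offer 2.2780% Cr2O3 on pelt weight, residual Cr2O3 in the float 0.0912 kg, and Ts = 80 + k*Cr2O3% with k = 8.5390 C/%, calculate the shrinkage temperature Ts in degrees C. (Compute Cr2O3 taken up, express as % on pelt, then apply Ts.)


Offered = pelt * offer_pct / 100 = 19.3430 * 2.2780 / 100 = 0.4406 kg
Uptake = offered - residual = 0.4406 - 0.0912 = 0.3494 kg
Cr2O3% on pelt = uptake / pelt * 100 = 0.3494 / 19.3430 * 100 = 1.8065 %
Ts = 80 + k * Cr2O3% = 80 + 8.5390 * 1.8065 = 95.4258 C


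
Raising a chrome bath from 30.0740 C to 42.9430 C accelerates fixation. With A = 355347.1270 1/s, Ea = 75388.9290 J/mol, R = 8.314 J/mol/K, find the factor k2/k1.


T1 = 30.0740 + 273.15 = 303.2240 K; T2 = 42.9430 + 273.15 = 316.0930 K
k1 = A * exp(-Ea/(R*T1)) = 355347.1270 * exp(-75388.9290/(8.314*303.2240)) = 3.6591e-08 1/s
k2 = A * exp(-Ea/(R*T2)) = 355347.1270 * exp(-75388.9290/(8.314*316.0930)) = 1.2363e-07 1/s
k2/k1 = 1.2363e-07 / 3.6591e-08 = 3.3787


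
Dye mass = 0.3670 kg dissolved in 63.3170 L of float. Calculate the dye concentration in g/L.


Formula: Conc = dye_mass(kg) / volume(L) * 1000
Substituting: Conc = 0.3670 / 63.3170 * 1000
Result: 5.7962 g/L


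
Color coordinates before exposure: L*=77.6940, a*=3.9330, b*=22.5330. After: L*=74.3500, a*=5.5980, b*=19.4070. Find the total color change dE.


dL = -3.3440, da = 1.6650, db = -3.1260
dE = sqrt((-3.3440)^2 + 1.6650^2 + (-3.1260)^2) = 4.8710


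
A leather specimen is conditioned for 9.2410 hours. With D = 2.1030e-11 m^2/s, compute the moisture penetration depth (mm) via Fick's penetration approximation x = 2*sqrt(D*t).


t = 9.2410 hr * 3600 = 33267.6000 s
D * t = 2.1030e-11 * 33267.6000 = 6.9962e-07
x = 2 * sqrt(D*t) = 2 * sqrt(6.9962e-07) = 0.00167286 m = 1.6729 mm


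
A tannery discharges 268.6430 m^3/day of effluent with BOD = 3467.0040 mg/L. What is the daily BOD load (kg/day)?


Formula: BOD_load = volume * conc / 1000
Substituting: BOD_load = 268.6430 * 3467.0040 / 1000
Result: 931.3864 kg/day


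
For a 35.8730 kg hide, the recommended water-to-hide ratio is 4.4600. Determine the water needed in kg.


Formula: Water = hide_weight * ratio
Substituting: Water = 35.8730 * 4.4600
Result: 159.9936 kg


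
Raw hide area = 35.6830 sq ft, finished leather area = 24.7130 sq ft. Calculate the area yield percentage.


Formula: Yield = finished / raw * 100
Substituting: Yield = 24.7130 / 35.6830 * 100
Result: 69.2571 %


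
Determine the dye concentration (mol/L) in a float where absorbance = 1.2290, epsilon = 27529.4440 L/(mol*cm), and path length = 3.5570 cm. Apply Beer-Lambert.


Formula: c = A / (epsilon * l)
Substituting: c = 1.2290 / (27529.4440 * 3.5570)
Result: 1.2551e-05 mol/L


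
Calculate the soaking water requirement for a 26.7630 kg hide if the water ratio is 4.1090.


Formula: Water = hide_weight * ratio
Substituting: Water = 26.7630 * 4.1090
Result: 109.9692 kg


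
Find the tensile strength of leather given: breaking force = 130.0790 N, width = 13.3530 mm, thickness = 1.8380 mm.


Formula: TS = force / (width * thickness)
Substituting: TS = 130.0790 / (13.3530 * 1.8380)
Result: 5.3001 N/mm^2


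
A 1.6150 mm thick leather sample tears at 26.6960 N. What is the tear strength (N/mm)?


Formula: Tear strength = force / thickness
Substituting: Tear strength = 26.6960 / 1.6150
Result: 16.5300 N/mm


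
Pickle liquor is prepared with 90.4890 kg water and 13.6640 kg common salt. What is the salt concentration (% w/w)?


Formula: Conc = salt / (water + salt) * 100
Substituting: Conc = 13.6640 / (90.4890 + 13.6640) * 100
Result: 13.1192 %


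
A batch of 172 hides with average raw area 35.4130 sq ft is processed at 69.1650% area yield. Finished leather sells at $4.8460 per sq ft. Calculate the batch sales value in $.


Raw_total = N * avg_area = 172 * 35.4130 = 6091.0360 sq ft
Finished = Raw_total * yield / 100 = 6091.0360 * 69.1650 / 100 = 4212.8650 sq ft
Value = Finished * price = 4212.8650 * 4.8460 = 20415.5440 $


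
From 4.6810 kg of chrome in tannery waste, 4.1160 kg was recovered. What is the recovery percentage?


Formula: Recovery = recovered / input * 100
Substituting: Recovery = 4.1160 / 4.6810 * 100
Result: 87.9299 %


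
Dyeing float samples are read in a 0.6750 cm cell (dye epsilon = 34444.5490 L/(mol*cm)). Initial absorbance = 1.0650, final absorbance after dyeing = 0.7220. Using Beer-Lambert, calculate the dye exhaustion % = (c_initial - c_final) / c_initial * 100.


c_initial = A_i / (epsilon * l) = 1.0650 / (34444.5490 * 0.6750) = 4.5806e-05 mol/L
c_final = A_f / (epsilon * l) = 0.7220 / (34444.5490 * 0.6750) = 3.1054e-05 mol/L
Exhaustion = (c_initial - c_final) / c_initial * 100 = (4.5806e-05 - 3.1054e-05) / 4.5806e-05 * 100 = 32.2066 %


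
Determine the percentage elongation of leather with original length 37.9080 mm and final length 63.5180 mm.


Formula: Elongation = (Lf - L0) / L0 * 100
Substituting: Elongation = (63.5180 - 37.9080) / 37.9080 * 100
Result: 67.5583 %


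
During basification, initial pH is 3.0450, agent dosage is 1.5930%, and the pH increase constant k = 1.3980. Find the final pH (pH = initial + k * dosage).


Formula: pH_final = pH_initial + k * base_pct
Substituting: pH_final = 3.0450 + 1.3980 * 1.5930
Result: 5.2720


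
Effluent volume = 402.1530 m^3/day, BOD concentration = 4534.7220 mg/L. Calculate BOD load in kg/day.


Formula: BOD_load = volume * conc / 1000
Substituting: BOD_load = 402.1530 * 4534.7220 / 1000
Result: 1823.6521 kg/day


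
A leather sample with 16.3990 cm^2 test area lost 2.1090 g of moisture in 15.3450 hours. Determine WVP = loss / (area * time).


Formula: WVP = loss / (area * time)
Substituting: WVP = 2.1090 / (16.3990 * 15.3450)
Result: 0.00838093 g/(cm^2*hr)


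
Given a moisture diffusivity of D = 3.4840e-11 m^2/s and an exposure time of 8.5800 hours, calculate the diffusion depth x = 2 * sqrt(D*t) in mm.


t = 8.5800 hr * 3600 = 30888.0000 s
D * t = 3.4840e-11 * 30888.0000 = 1.0761e-06
x = 2 * sqrt(D*t) = 2 * sqrt(1.0761e-06) = 0.00207474 m = 2.0747 mm


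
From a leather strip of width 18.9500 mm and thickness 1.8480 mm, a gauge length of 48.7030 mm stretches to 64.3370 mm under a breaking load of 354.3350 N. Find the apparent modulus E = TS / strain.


TS = F / (w * t) = 354.3350 / (18.9500 * 1.8480) = 10.1182 N/mm^2
strain = (Lf - L0) / L0 = (64.3370 - 48.7030) / 48.7030 = 0.3210
E = TS / strain = 10.1182 / 0.3210 = 31.5202 N/mm^2


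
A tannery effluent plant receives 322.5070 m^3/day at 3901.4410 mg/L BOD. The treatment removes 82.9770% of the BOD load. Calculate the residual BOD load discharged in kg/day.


Load_in = volume * conc / 1000 = 322.5070 * 3901.4410 / 1000 = 1258.2420 kg/day
Removed = Load_in * eff / 100 = 1258.2420 * 82.9770 / 100 = 1044.0515 kg/day
Load_out = Load_in - Removed = 1258.2420 - 1044.0515 = 214.1905 kg/day


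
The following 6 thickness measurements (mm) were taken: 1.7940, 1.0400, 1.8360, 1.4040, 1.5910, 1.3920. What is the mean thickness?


Formula: Average = sum / n
Substituting: Average = 9.0570 / 6
Result: 1.5095 mm


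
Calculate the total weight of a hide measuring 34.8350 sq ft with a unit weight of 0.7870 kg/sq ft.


Formula: Weight = area * weight_per_sqft
Substituting: Weight = 34.8350 * 0.7870
Result: 27.4151 kg


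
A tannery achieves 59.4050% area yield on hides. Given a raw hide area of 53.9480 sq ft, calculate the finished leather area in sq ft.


Formula: finished = raw * yield / 100
Substituting: finished = 53.9480 * 59.4050 / 100
Result: 32.0478 sq ft


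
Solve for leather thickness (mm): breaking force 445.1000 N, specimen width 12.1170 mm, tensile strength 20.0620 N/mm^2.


Formula: t = F / (TS * w)
Substituting: t = 445.1000 / (20.0620 * 12.1170)
Result: 1.8310 mm


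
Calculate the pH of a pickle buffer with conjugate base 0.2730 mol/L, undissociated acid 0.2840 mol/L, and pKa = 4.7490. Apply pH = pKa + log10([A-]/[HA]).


ratio = [A-] / [HA] = 0.2730 / 0.2840 = 0.9613
log10(ratio) = -0.0171557
pH = pKa + log10(ratio) = 4.7490 - 0.0171557 = 4.7318


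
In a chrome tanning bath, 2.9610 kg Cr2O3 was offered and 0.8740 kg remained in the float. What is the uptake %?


Formula: Uptake = (offered - residual) / offered * 100
Substituting: Uptake = (2.9610 - 0.8740) / 2.9610 * 100
Result: 70.4829 %


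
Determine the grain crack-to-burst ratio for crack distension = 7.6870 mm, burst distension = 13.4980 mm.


Formula: Ratio = crack / burst
Substituting: Ratio = 7.6870 / 13.4980
Result: 0.5695


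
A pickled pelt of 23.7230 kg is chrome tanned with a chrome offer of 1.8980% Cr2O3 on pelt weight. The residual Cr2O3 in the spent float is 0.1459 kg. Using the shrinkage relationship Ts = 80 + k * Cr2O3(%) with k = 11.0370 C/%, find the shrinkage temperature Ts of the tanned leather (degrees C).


Offered = pelt * offer_pct / 100 = 23.7230 * 1.8980 / 100 = 0.4503 kg
Uptake = offered - residual = 0.4503 - 0.1459 = 0.3044 kg
Cr2O3% on pelt = uptake / pelt * 100 = 0.3044 / 23.7230 * 100 = 1.2830 %
Ts = 80 + k * Cr2O3% = 80 + 11.0370 * 1.2830 = 94.1603 C


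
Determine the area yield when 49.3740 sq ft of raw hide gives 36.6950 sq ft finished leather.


Formula: Yield = finished / raw * 100
Substituting: Yield = 36.6950 / 49.3740 * 100
Result: 74.3205 %


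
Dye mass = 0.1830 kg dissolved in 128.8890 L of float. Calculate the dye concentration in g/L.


Formula: Conc = dye_mass(kg) / volume(L) * 1000
Substituting: Conc = 0.1830 / 128.8890 * 1000
Result: 1.4198 g/L


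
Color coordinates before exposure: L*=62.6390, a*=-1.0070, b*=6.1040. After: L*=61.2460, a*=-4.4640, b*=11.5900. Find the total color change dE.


dL = -1.3930, da = -3.4570, db = 5.4860
dE = sqrt((-1.3930)^2 + (-3.4570)^2 + 5.4860^2) = 6.6323


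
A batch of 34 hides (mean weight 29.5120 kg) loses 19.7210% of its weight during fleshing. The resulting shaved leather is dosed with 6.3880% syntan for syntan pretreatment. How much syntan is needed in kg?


Total_raw = N * avg_wt = 34 * 29.5120 = 1003.4080 kg
Substrate = Total_raw * (1 - loss/100) = 1003.4080 * (1 - 19.7210/100) = 805.5259 kg
Syntan = Substrate * pct / 100 = 805.5259 * 6.3880 / 100 = 51.4570 kg


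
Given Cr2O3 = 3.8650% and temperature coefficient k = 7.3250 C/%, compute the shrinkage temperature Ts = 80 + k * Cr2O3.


Formula: Ts = 80 + k * Cr2O3
Substituting: Ts = 80 + 7.3250 * 3.8650
Result: 108.3111 C


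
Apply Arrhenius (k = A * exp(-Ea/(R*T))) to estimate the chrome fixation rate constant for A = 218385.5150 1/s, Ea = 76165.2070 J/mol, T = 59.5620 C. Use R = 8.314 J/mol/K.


T_K = T_C + 273.15 = 59.5620 + 273.15 = 332.7120 K
exponent = -Ea / (R * T_K) = -76165.2070 / (8.314 * 332.7120) = -27.5346
k = A * exp(exponent) = 218385.5150 * exp(-27.5346) = 2.4050e-07 1/s


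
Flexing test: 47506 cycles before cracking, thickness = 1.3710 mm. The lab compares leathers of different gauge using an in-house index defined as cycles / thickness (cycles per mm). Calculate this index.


Formula: Index = cycles / thickness
Substituting: Index = 47506 / 1.3710
Result: 34650.6200 cycles/mm


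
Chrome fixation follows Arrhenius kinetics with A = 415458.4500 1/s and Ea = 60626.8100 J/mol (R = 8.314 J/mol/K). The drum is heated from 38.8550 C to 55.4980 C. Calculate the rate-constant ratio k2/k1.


T1 = 38.8550 + 273.15 = 312.0050 K; T2 = 55.4980 + 273.15 = 328.6480 K
k1 = A * exp(-Ea/(R*T1)) = 415458.4500 * exp(-60626.8100/(8.314*312.0050)) = 2.9394e-05 1/s
k2 = A * exp(-Ea/(R*T2)) = 415458.4500 * exp(-60626.8100/(8.314*328.6480)) = 9.6002e-05 1/s
k2/k1 = 9.6002e-05 / 2.9394e-05 = 3.2660


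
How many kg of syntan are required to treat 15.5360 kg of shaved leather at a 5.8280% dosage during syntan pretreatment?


Formula: Syntan = substrate * pct / 100
Substituting: Syntan = 15.5360 * 5.8280 / 100
Result: 0.9054 kg


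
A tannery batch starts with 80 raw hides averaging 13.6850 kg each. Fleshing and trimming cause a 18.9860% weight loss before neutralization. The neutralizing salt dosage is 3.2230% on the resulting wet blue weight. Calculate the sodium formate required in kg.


Total_raw = N * avg_wt = 80 * 13.6850 = 1094.8000 kg
Substrate = Total_raw * (1 - loss/100) = 1094.8000 * (1 - 18.9860/100) = 886.9413 kg
Neutralizer = Substrate * pct / 100 = 886.9413 * 3.2230 / 100 = 28.5861 kg


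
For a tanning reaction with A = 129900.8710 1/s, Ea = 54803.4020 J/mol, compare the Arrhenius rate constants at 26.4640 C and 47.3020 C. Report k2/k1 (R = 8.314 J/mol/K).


T1 = 26.4640 + 273.15 = 299.6140 K; T2 = 47.3020 + 273.15 = 320.4520 K
k1 = A * exp(-Ea/(R*T1)) = 129900.8710 * exp(-54803.4020/(8.314*299.6140)) = 3.6212e-05 1/s
k2 = A * exp(-Ea/(R*T2)) = 129900.8710 * exp(-54803.4020/(8.314*320.4520)) = 1.5142e-04 1/s
k2/k1 = 1.5142e-04 / 3.6212e-05 = 4.1813


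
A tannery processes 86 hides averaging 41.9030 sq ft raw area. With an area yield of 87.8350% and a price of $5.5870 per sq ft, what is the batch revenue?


Raw_total = N * avg_area = 86 * 41.9030 = 3603.6580 sq ft
Finished = Raw_total * yield / 100 = 3603.6580 * 87.8350 / 100 = 3165.2730 sq ft
Value = Finished * price = 3165.2730 * 5.5870 = 17684.3803 $


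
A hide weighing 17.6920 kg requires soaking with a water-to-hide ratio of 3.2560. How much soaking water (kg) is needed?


Formula: Water = hide_weight * ratio
Substituting: Water = 17.6920 * 3.2560
Result: 57.6052 kg


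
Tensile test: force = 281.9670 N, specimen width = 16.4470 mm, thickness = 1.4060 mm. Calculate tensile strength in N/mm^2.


Formula: TS = force / (width * thickness)
Substituting: TS = 281.9670 / (16.4470 * 1.4060)
Result: 12.1934 N/mm^2


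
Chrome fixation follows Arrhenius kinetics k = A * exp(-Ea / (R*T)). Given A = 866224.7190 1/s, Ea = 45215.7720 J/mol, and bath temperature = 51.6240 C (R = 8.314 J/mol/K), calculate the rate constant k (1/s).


T_K = T_C + 273.15 = 51.6240 + 273.15 = 324.7740 K
exponent = -Ea / (R * T_K) = -45215.7720 / (8.314 * 324.7740) = -16.7455
k = A * exp(exponent) = 866224.7190 * exp(-16.7455) = 0.0462533 1/s


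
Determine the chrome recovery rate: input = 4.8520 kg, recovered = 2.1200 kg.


Formula: Recovery = recovered / input * 100
Substituting: Recovery = 2.1200 / 4.8520 * 100
Result: 43.6933 %


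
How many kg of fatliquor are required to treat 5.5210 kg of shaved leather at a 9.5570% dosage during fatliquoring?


Formula: Fat = substrate * pct / 100
Substituting: Fat = 5.5210 * 9.5570 / 100
Result: 0.5276 kg


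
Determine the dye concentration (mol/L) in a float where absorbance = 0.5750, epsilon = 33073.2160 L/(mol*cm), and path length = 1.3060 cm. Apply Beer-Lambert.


Formula: c = A / (epsilon * l)
Substituting: c = 0.5750 / (33073.2160 * 1.3060)
Result: 1.3312e-05 mol/L


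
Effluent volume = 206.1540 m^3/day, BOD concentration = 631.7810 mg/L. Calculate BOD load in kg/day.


Formula: BOD_load = volume * conc / 1000
Substituting: BOD_load = 206.1540 * 631.7810 / 1000
Result: 130.2442 kg/day


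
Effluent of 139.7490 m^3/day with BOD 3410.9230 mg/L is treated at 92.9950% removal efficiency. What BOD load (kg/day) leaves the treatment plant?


Load_in = volume * conc / 1000 = 139.7490 * 3410.9230 / 1000 = 476.6731 kg/day
Removed = Load_in * eff / 100 = 476.6731 * 92.9950 / 100 = 443.2821 kg/day
Load_out = Load_in - Removed = 476.6731 - 443.2821 = 33.3909 kg/day


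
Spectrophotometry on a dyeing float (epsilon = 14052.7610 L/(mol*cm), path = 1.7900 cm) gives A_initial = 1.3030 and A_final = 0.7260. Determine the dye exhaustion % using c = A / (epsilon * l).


c_initial = A_i / (epsilon * l) = 1.3030 / (14052.7610 * 1.7900) = 5.1800e-05 mol/L
c_final = A_f / (epsilon * l) = 0.7260 / (14052.7610 * 1.7900) = 2.8862e-05 mol/L
Exhaustion = (c_initial - c_final) / c_initial * 100 = (5.1800e-05 - 2.8862e-05) / 5.1800e-05 * 100 = 44.2824 %


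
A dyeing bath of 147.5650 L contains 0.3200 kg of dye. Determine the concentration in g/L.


Formula: Conc = dye_mass(kg) / volume(L) * 1000
Substituting: Conc = 0.3200 / 147.5650 * 1000
Result: 2.1685 g/L


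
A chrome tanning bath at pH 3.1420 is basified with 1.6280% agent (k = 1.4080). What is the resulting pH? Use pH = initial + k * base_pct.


Formula: pH_final = pH_initial + k * base_pct
Substituting: pH_final = 3.1420 + 1.4080 * 1.6280
Result: 5.4342


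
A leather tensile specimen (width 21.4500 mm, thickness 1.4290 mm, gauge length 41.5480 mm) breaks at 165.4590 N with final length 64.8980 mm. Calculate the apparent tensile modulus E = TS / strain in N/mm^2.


TS = F / (w * t) = 165.4590 / (21.4500 * 1.4290) = 5.3980 N/mm^2
strain = (Lf - L0) / L0 = (64.8980 - 41.5480) / 41.5480 = 0.5620
E = TS / strain = 5.3980 / 0.5620 = 9.6049 N/mm^2


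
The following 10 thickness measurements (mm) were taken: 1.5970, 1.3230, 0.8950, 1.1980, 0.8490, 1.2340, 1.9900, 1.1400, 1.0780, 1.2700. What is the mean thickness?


Formula: Average = sum / n
Substituting: Average = 12.5740 / 10
Result: 1.2574 mm


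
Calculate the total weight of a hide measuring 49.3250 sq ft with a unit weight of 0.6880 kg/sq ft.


Formula: Weight = area * weight_per_sqft
Substituting: Weight = 49.3250 * 0.6880
Result: 33.9356 kg


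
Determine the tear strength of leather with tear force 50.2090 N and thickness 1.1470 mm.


Formula: Tear strength = force / thickness
Substituting: Tear strength = 50.2090 / 1.1470
Result: 43.7742 N/mm


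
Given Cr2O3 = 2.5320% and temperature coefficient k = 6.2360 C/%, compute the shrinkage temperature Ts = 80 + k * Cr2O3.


Formula: Ts = 80 + k * Cr2O3
Substituting: Ts = 80 + 6.2360 * 2.5320
Result: 95.7896 C


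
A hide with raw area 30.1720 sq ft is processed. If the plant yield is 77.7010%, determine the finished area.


Formula: finished = raw * yield / 100
Substituting: finished = 30.1720 * 77.7010 / 100
Result: 23.4439 sq ft


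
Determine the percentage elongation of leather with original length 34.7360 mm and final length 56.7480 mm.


Formula: Elongation = (Lf - L0) / L0 * 100
Substituting: Elongation = (56.7480 - 34.7360) / 34.7360 * 100
Result: 63.3694 %


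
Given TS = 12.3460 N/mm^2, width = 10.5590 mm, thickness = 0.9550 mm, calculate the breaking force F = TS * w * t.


Formula: F = TS * w * t
Substituting: F = 12.3460 * 10.5590 * 0.9550
Result: 124.4952 N


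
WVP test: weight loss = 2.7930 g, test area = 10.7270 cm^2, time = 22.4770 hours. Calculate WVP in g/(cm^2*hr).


Formula: WVP = loss / (area * time)
Substituting: WVP = 2.7930 / (10.7270 * 22.4770)
Result: 0.0115839 g/(cm^2*hr)


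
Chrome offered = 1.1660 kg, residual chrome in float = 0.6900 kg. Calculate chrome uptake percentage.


Formula: Uptake = (offered - residual) / offered * 100
Substituting: Uptake = (1.1660 - 0.6900) / 1.1660 * 100
Result: 40.8233 %


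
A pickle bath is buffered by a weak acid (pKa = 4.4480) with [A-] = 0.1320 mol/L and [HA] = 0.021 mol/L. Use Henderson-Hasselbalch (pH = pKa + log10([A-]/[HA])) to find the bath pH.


ratio = [A-] / [HA] = 0.1320 / 0.021 = 6.2857
log10(ratio) = 0.7984
pH = pKa + log10(ratio) = 4.4480 + 0.7984 = 5.2464


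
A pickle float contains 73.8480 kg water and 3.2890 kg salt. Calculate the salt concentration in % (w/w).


Formula: Conc = salt / (water + salt) * 100
Substituting: Conc = 3.2890 / (73.8480 + 3.2890) * 100
Result: 4.2638 %


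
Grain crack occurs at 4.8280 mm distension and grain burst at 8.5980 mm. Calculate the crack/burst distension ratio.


Formula: Ratio = crack / burst
Substituting: Ratio = 4.8280 / 8.5980
Result: 0.5615


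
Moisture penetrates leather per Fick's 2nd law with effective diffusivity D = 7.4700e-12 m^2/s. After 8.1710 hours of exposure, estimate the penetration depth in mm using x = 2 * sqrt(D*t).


t = 8.1710 hr * 3600 = 29415.6000 s
D * t = 7.4700e-12 * 29415.6000 = 2.1973e-07
x = 2 * sqrt(D*t) = 2 * sqrt(2.1973e-07) = 9.3752e-04 m = 0.9375 mm


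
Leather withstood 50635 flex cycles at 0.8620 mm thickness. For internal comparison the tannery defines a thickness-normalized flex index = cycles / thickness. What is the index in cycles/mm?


Formula: Index = cycles / thickness
Substituting: Index = 50635 / 0.8620
Result: 58741.2993 cycles/mm


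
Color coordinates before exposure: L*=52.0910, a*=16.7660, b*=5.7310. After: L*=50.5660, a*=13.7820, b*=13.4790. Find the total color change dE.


dL = -1.5250, da = -2.9840, db = 7.7480
dE = sqrt((-1.5250)^2 + (-2.9840)^2 + 7.7480^2) = 8.4416


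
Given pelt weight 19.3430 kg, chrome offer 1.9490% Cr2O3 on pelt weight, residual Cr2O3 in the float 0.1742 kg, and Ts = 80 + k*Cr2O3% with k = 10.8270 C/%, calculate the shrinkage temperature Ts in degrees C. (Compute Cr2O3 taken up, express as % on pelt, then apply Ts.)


Offered = pelt * offer_pct / 100 = 19.3430 * 1.9490 / 100 = 0.3770 kg
Uptake = offered - residual = 0.3770 - 0.1742 = 0.2028 kg
Cr2O3% on pelt = uptake / pelt * 100 = 0.2028 / 19.3430 * 100 = 1.0484 %
Ts = 80 + k * Cr2O3% = 80 + 10.8270 * 1.0484 = 91.3512 C


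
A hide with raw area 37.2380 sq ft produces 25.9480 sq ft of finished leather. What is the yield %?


Formula: Yield = finished / raw * 100
Substituting: Yield = 25.9480 / 37.2380 * 100
Result: 69.6815 %


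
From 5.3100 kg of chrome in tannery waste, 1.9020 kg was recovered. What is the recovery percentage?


Formula: Recovery = recovered / input * 100
Substituting: Recovery = 1.9020 / 5.3100 * 100
Result: 35.8192 %


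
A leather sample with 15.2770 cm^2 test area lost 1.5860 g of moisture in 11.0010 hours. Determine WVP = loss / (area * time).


Formula: WVP = loss / (area * time)
Substituting: WVP = 1.5860 / (15.2770 * 11.0010)
Result: 0.00943698 g/(cm^2*hr)


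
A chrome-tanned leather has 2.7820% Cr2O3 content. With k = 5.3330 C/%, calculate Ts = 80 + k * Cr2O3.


Formula: Ts = 80 + k * Cr2O3
Substituting: Ts = 80 + 5.3330 * 2.7820
Result: 94.8364 C


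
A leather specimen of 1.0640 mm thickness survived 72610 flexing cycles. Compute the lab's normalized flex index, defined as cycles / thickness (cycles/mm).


Formula: Index = cycles / thickness
Substituting: Index = 72610 / 1.0640
Result: 68242.4812 cycles/mm


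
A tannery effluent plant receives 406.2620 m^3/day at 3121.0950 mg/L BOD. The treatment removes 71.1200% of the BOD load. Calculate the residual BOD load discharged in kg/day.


Load_in = volume * conc / 1000 = 406.2620 * 3121.0950 / 1000 = 1267.9823 kg/day
Removed = Load_in * eff / 100 = 1267.9823 * 71.1200 / 100 = 901.7890 kg/day
Load_out = Load_in - Removed = 1267.9823 - 901.7890 = 366.1933 kg/day


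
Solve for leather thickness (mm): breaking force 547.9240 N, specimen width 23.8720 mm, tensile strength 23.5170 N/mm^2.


Formula: t = F / (TS * w)
Substituting: t = 547.9240 / (23.5170 * 23.8720)
Result: 0.9760 mm


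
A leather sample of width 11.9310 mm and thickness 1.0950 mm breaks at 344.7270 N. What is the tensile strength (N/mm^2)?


Formula: TS = force / (width * thickness)
Substituting: TS = 344.7270 / (11.9310 * 1.0950)
Result: 26.3867 N/mm^2


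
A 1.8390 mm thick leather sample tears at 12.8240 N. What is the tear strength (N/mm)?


Formula: Tear strength = force / thickness
Substituting: Tear strength = 12.8240 / 1.8390
Result: 6.9734 N/mm


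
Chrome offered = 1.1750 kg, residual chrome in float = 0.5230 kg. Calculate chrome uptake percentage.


Formula: Uptake = (offered - residual) / offered * 100
Substituting: Uptake = (1.1750 - 0.5230) / 1.1750 * 100
Result: 55.4894 %


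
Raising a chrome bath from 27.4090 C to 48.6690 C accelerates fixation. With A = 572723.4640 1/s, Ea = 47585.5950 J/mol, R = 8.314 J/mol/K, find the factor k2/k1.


T1 = 27.4090 + 273.15 = 300.5590 K; T2 = 48.6690 + 273.15 = 321.8190 K
k1 = A * exp(-Ea/(R*T1)) = 572723.4640 * exp(-47585.5950/(8.314*300.5590)) = 0.00307375 1/s
k2 = A * exp(-Ea/(R*T2)) = 572723.4640 * exp(-47585.5950/(8.314*321.8190)) = 0.0108148 1/s
k2/k1 = 0.0108148 / 0.00307375 = 3.5184


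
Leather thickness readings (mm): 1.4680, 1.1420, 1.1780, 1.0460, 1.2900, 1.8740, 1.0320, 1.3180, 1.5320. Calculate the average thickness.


Formula: Average = sum / n
Substituting: Average = 11.8800 / 9
Result: 1.3200 mm


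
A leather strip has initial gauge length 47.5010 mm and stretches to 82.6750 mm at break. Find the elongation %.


Formula: Elongation = (Lf - L0) / L0 * 100
Substituting: Elongation = (82.6750 - 47.5010) / 47.5010 * 100
Result: 74.0490 %


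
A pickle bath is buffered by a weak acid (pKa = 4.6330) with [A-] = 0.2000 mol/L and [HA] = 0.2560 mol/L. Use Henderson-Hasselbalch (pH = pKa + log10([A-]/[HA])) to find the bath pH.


ratio = [A-] / [HA] = 0.2000 / 0.2560 = 0.7812
log10(ratio) = -0.1072
pH = pKa + log10(ratio) = 4.6330 - 0.1072 = 4.5258


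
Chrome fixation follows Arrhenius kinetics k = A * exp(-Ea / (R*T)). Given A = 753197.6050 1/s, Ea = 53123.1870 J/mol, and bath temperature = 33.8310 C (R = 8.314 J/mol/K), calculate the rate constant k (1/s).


T_K = T_C + 273.15 = 33.8310 + 273.15 = 306.9810 K
exponent = -Ea / (R * T_K) = -53123.1870 / (8.314 * 306.9810) = -20.8143
k = A * exp(exponent) = 753197.6050 * exp(-20.8143) = 6.8763e-04 1/s


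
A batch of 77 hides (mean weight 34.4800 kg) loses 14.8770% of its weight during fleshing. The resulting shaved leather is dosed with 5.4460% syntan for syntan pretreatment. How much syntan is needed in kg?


Total_raw = N * avg_wt = 77 * 34.4800 = 2654.9600 kg
Substrate = Total_raw * (1 - loss/100) = 2654.9600 * (1 - 14.8770/100) = 2259.9816 kg
Syntan = Substrate * pct / 100 = 2259.9816 * 5.4460 / 100 = 123.0786 kg


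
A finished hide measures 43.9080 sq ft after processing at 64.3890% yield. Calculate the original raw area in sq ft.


Formula: raw = finished * 100 / yield
Substituting: raw = 43.9080 * 100 / 64.3890
Result: 68.1918 sq ft


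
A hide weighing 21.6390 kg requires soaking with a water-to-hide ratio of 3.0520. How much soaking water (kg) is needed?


Formula: Water = hide_weight * ratio
Substituting: Water = 21.6390 * 3.0520
Result: 66.0422 kg


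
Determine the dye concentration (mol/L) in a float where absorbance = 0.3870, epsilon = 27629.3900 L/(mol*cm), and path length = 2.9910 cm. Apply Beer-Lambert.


Formula: c = A / (epsilon * l)
Substituting: c = 0.3870 / (27629.3900 * 2.9910)
Result: 4.6830e-06 mol/L


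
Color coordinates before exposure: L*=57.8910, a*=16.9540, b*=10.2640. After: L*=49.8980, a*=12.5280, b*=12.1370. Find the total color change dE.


dL = -7.9930, da = -4.4260, db = 1.8730
dE = sqrt((-7.9930)^2 + (-4.4260)^2 + 1.8730^2) = 9.3266


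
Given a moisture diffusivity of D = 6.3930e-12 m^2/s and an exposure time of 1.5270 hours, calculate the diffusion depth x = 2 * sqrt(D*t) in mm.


t = 1.5270 hr * 3600 = 5497.2000 s
D * t = 6.3930e-12 * 5497.2000 = 3.5144e-08
x = 2 * sqrt(D*t) = 2 * sqrt(3.5144e-08) = 3.7493e-04 m = 0.3749 mm


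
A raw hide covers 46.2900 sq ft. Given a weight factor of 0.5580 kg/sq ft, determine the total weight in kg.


Formula: Weight = area * weight_per_sqft
Substituting: Weight = 46.2900 * 0.5580
Result: 25.8298 kg


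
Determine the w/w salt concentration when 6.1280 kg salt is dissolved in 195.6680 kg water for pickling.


Formula: Conc = salt / (water + salt) * 100
Substituting: Conc = 6.1280 / (195.6680 + 6.1280) * 100
Result: 3.0367 %


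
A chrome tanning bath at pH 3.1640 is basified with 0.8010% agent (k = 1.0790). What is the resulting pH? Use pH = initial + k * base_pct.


Formula: pH_final = pH_initial + k * base_pct
Substituting: pH_final = 3.1640 + 1.0790 * 0.8010
Result: 4.0283


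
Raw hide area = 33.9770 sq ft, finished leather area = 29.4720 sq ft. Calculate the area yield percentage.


Formula: Yield = finished / raw * 100
Substituting: Yield = 29.4720 / 33.9770 * 100
Result: 86.7410 %


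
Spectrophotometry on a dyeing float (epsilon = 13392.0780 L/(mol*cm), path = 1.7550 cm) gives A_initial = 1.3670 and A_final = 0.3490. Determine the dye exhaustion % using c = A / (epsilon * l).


c_initial = A_i / (epsilon * l) = 1.3670 / (13392.0780 * 1.7550) = 5.8163e-05 mol/L
c_final = A_f / (epsilon * l) = 0.3490 / (13392.0780 * 1.7550) = 1.4849e-05 mol/L
Exhaustion = (c_initial - c_final) / c_initial * 100 = (5.8163e-05 - 1.4849e-05) / 5.8163e-05 * 100 = 74.4696 %


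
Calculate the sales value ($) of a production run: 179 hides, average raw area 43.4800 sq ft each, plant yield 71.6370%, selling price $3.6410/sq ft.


Raw_total = N * avg_area = 179 * 43.4800 = 7782.9200 sq ft
Finished = Raw_total * yield / 100 = 7782.9200 * 71.6370 / 100 = 5575.4504 sq ft
Value = Finished * price = 5575.4504 * 3.6410 = 20300.2149 $


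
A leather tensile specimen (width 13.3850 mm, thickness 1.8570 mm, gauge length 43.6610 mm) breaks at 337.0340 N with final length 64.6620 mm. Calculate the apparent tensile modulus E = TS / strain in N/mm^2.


TS = F / (w * t) = 337.0340 / (13.3850 * 1.8570) = 13.5595 N/mm^2
strain = (Lf - L0) / L0 = (64.6620 - 43.6610) / 43.6610 = 0.4810
E = TS / strain = 13.5595 / 0.4810 = 28.1901 N/mm^2


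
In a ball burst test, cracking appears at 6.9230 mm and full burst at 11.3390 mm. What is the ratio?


Formula: Ratio = crack / burst
Substituting: Ratio = 6.9230 / 11.3390
Result: 0.6105


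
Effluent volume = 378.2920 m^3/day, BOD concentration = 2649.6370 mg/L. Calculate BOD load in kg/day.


Formula: BOD_load = volume * conc / 1000
Substituting: BOD_load = 378.2920 * 2649.6370 / 1000
Result: 1002.3365 kg/day


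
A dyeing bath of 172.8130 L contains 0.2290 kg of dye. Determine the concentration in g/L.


Formula: Conc = dye_mass(kg) / volume(L) * 1000
Substituting: Conc = 0.2290 / 172.8130 * 1000
Result: 1.3251 g/L


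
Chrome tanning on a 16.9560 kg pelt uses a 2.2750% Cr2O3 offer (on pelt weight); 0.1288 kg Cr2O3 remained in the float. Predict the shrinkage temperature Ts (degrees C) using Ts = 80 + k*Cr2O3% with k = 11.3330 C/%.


Offered = pelt * offer_pct / 100 = 16.9560 * 2.2750 / 100 = 0.3857 kg
Uptake = offered - residual = 0.3857 - 0.1288 = 0.2569 kg
Cr2O3% on pelt = uptake / pelt * 100 = 0.2569 / 16.9560 * 100 = 1.5154 %
Ts = 80 + k * Cr2O3% = 80 + 11.3330 * 1.5154 = 97.1739 C


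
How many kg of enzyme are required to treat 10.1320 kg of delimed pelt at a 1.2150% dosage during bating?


Formula: Enzyme = substrate * pct / 100
Substituting: Enzyme = 10.1320 * 1.2150 / 100
Result: 0.1231 kg


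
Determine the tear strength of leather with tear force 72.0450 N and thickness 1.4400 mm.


Formula: Tear strength = force / thickness
Substituting: Tear strength = 72.0450 / 1.4400
Result: 50.0312 N/mm


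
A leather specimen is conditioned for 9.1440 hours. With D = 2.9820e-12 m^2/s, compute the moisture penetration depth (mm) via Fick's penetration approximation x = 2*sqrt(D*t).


t = 9.1440 hr * 3600 = 32918.4000 s
D * t = 2.9820e-12 * 32918.4000 = 9.8163e-08
x = 2 * sqrt(D*t) = 2 * sqrt(9.8163e-08) = 6.2662e-04 m = 0.6266 mm


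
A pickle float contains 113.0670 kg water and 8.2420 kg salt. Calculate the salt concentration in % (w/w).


Formula: Conc = salt / (water + salt) * 100
Substituting: Conc = 8.2420 / (113.0670 + 8.2420) * 100
Result: 6.7942 %


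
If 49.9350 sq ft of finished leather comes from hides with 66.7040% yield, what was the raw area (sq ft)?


Formula: raw = finished * 100 / yield
Substituting: raw = 49.9350 * 100 / 66.7040
Result: 74.8606 sq ft


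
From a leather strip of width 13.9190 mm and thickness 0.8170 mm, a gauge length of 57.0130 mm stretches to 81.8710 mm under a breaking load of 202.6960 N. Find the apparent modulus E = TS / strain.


TS = F / (w * t) = 202.6960 / (13.9190 * 0.8170) = 17.8244 N/mm^2
strain = (Lf - L0) / L0 = (81.8710 - 57.0130) / 57.0130 = 0.4360
E = TS / strain = 17.8244 / 0.4360 = 40.8811 N/mm^2


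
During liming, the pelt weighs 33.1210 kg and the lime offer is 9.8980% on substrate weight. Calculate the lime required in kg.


Formula: Lime = substrate * pct / 100
Substituting: Lime = 33.1210 * 9.8980 / 100
Result: 3.2783 kg


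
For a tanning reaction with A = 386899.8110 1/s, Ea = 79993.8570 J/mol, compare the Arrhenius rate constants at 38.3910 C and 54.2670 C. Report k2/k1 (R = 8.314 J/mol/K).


T1 = 38.3910 + 273.15 = 311.5410 K; T2 = 54.2670 + 273.15 = 327.4170 K
k1 = A * exp(-Ea/(R*T1)) = 386899.8110 * exp(-79993.8570/(8.314*311.5410)) = 1.4959e-08 1/s
k2 = A * exp(-Ea/(R*T2)) = 386899.8110 * exp(-79993.8570/(8.314*327.4170)) = 6.6877e-08 1/s
k2/k1 = 6.6877e-08 / 1.4959e-08 = 4.4706


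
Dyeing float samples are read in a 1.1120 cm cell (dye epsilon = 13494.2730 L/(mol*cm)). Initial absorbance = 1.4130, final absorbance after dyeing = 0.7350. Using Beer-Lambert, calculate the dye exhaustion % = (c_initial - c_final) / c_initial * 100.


c_initial = A_i / (epsilon * l) = 1.4130 / (13494.2730 * 1.1120) = 9.4165e-05 mol/L
c_final = A_f / (epsilon * l) = 0.7350 / (13494.2730 * 1.1120) = 4.8982e-05 mol/L
Exhaustion = (c_initial - c_final) / c_initial * 100 = (9.4165e-05 - 4.8982e-05) / 9.4165e-05 * 100 = 47.9830 %


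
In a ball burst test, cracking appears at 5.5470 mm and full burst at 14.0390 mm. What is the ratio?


Formula: Ratio = crack / burst
Substituting: Ratio = 5.5470 / 14.0390
Result: 0.3951


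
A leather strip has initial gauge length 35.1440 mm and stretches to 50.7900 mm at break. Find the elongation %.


Formula: Elongation = (Lf - L0) / L0 * 100
Substituting: Elongation = (50.7900 - 35.1440) / 35.1440 * 100
Result: 44.5197 %


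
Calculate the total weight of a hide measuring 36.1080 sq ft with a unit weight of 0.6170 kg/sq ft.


Formula: Weight = area * weight_per_sqft
Substituting: Weight = 36.1080 * 0.6170
Result: 22.2786 kg


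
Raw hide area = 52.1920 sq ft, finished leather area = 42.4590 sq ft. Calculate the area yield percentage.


Formula: Yield = finished / raw * 100
Substituting: Yield = 42.4590 / 52.1920 * 100
Result: 81.3515 %


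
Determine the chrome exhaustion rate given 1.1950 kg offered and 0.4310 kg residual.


Formula: Uptake = (offered - residual) / offered * 100
Substituting: Uptake = (1.1950 - 0.4310) / 1.1950 * 100
Result: 63.9331 %


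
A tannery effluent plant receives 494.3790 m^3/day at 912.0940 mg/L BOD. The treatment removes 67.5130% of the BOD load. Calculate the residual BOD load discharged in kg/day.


Load_in = volume * conc / 1000 = 494.3790 * 912.0940 / 1000 = 450.9201 kg/day
Removed = Load_in * eff / 100 = 450.9201 * 67.5130 / 100 = 304.4297 kg/day
Load_out = Load_in - Removed = 450.9201 - 304.4297 = 146.4904 kg/day


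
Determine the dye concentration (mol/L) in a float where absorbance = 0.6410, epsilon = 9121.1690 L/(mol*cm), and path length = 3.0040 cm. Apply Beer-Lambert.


Formula: c = A / (epsilon * l)
Substituting: c = 0.6410 / (9121.1690 * 3.0040)
Result: 2.3394e-05 mol/L


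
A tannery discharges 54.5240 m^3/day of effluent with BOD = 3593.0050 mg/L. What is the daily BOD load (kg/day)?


Formula: BOD_load = volume * conc / 1000
Substituting: BOD_load = 54.5240 * 3593.0050 / 1000
Result: 195.9050 kg/day


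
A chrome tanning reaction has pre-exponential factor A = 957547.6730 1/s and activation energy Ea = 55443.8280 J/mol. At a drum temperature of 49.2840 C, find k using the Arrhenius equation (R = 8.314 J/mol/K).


T_K = T_C + 273.15 = 49.2840 + 273.15 = 322.4340 K
exponent = -Ea / (R * T_K) = -55443.8280 / (8.314 * 322.4340) = -20.6825
k = A * exp(exponent) = 957547.6730 * exp(-20.6825) = 9.9742e-04 1/s


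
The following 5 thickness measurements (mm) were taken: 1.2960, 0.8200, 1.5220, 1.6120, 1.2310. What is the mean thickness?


Formula: Average = sum / n
Substituting: Average = 6.4810 / 5
Result: 1.2962 mm


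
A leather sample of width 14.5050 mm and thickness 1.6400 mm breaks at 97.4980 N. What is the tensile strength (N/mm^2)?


Formula: TS = force / (width * thickness)
Substituting: TS = 97.4980 / (14.5050 * 1.6400)
Result: 4.0986 N/mm^2


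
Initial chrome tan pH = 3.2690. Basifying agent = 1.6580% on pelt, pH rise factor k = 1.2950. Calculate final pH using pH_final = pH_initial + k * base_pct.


Formula: pH_final = pH_initial + k * base_pct
Substituting: pH_final = 3.2690 + 1.2950 * 1.6580
Result: 5.4161


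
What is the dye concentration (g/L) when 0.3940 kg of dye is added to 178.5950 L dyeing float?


Formula: Conc = dye_mass(kg) / volume(L) * 1000
Substituting: Conc = 0.3940 / 178.5950 * 1000
Result: 2.2061 g/L


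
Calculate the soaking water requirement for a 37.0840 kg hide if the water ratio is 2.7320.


Formula: Water = hide_weight * ratio
Substituting: Water = 37.0840 * 2.7320
Result: 101.3135 kg


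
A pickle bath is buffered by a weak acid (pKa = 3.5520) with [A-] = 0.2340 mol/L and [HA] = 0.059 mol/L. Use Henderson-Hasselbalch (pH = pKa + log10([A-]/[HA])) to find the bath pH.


ratio = [A-] / [HA] = 0.2340 / 0.059 = 3.9661
log10(ratio) = 0.5984
pH = pKa + log10(ratio) = 3.5520 + 0.5984 = 4.1504


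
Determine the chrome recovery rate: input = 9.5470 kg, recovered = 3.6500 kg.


Formula: Recovery = recovered / input * 100
Substituting: Recovery = 3.6500 / 9.5470 * 100
Result: 38.2319 %


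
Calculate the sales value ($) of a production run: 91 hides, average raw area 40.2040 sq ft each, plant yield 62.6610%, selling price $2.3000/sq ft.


Raw_total = N * avg_area = 91 * 40.2040 = 3658.5640 sq ft
Finished = Raw_total * yield / 100 = 3658.5640 * 62.6610 / 100 = 2292.4928 sq ft
Value = Finished * price = 2292.4928 * 2.3000 = 5272.7334 $


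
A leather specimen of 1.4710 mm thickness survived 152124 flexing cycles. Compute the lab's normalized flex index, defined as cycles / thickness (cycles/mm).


Formula: Index = cycles / thickness
Substituting: Index = 152124 / 1.4710
Result: 103415.3637 cycles/mm


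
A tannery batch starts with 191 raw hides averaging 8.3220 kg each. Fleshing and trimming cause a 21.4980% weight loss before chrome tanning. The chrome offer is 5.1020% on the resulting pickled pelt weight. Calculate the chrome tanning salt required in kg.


Total_raw = N * avg_wt = 191 * 8.3220 = 1589.5020 kg
Substrate = Total_raw * (1 - loss/100) = 1589.5020 * (1 - 21.4980/100) = 1247.7909 kg
Chrome = Substrate * pct / 100 = 1247.7909 * 5.1020 / 100 = 63.6623 kg


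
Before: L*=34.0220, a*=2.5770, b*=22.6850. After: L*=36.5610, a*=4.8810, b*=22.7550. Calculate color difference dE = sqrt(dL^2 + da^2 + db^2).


dL = 2.5390, da = 2.3040, db = 0.07
dE = sqrt(2.5390^2 + 2.3040^2 + 0.07^2) = 3.4293
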